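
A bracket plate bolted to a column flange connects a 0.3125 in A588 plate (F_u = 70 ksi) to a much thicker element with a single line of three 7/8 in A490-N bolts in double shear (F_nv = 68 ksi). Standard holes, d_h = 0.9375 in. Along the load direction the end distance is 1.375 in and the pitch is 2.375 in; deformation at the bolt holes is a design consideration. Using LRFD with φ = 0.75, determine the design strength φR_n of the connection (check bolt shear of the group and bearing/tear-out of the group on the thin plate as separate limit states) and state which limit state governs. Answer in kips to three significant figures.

74.4 kips (bearing governs)

Bolt shear: A_b = π·0.875²/4 = 0.6013 in²; R_n = 68 × 0.6013 × 3 × 2 = 245.3 kips → 0.75 × 245.3 = 184 kips.
Bearing (1.2 l_c t F_u ≤ 2.4 d t F_u): upper limit = 2.4·0.875·0.3125·70 = 45.94 kips.
  Edge l_c = 1.375 − 0.9375/2 = 0.9062 → r_n = 23.79 kips; interior l_c = 2.375 − 0.9375 = 1.438 → r_n = 37.73 kips.
  R_n,bearing = 1·23.79 + 2·37.73 = 99.26 kips → 0.75 × 99.26 = 74.4 kips.
Bearing governs: 74.4 kips.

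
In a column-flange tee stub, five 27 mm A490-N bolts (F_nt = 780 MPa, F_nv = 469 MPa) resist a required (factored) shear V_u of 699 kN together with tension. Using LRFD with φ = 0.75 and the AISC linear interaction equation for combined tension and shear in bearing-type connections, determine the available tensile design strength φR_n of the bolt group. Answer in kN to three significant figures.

A_b = π·27²/4 = 572.6 mm²; f_rv = 699 × 1000 / (5 × 572.6) = 244.2 MPa.
F'_nt = 1.3 F_nt − (F_nt / φF_nv) f_rv = 1.3·780 − (780/(0.75·469))·244.2 = 472.6 MPa, capped at F_nt → F'_nt = 472.6 MPa.
R_n = F'_nt · A_b · n = 472.6 × 572.6 × 5 / 1000 = 1353 kN.
Design strength φR_n = 0.75 × 1353 = 1010 kN.

1010 kN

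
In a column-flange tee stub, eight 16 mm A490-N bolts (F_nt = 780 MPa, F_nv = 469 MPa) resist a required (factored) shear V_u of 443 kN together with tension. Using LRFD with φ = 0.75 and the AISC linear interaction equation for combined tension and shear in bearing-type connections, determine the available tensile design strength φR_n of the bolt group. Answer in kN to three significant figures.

A_b = π·16²/4 = 201.1 mm²; f_rv = 443 × 1000 / (8 × 201.1) = 275.4 MPa.
F'_nt = 1.3 F_nt − (F_nt / φF_nv) f_rv = 1.3·780 − (780/(0.75·469))·275.4 = 403.3 MPa, capped at F_nt → F'_nt = 403.3 MPa.
R_n = F'_nt · A_b · n = 403.3 × 201.1 × 8 / 1000 = 648.7 kN.
Design strength φR_n = 0.75 × 648.7 = 487 kN.

487 kN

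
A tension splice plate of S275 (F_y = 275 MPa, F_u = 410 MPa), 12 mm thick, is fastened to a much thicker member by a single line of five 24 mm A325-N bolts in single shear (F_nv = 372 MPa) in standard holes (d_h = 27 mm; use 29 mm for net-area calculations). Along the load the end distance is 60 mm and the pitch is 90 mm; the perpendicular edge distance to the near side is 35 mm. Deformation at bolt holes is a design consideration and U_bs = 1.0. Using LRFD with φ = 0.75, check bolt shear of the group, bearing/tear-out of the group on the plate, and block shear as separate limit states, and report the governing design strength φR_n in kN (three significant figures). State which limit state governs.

631 kN (bolt shear governs)

Bolt shear: A_b = π·24²/4 = 452.4 mm²; R_n = 372 × 452.4 × 5 × 1 / 1000 = 841.4 kN → 0.75 × 841.4 = 631 kN.
Bearing: edge l_c = 46.5, r_n = 274.5 kN; interior l_c = 63, r_n = 283.4 kN; R_n = 274.5 + 4·283.4 = 1408 kN → 1060 kN.
Block shear: A_gv = 5040, A_nv = 3474, A_nt = 246 mm²; R_n = min(0.6F_uA_nv, 0.6F_yA_gv) + U_bs·F_u·A_nt = 932.5 kN → 699 kN.
Bolt shear governs: 631 kN.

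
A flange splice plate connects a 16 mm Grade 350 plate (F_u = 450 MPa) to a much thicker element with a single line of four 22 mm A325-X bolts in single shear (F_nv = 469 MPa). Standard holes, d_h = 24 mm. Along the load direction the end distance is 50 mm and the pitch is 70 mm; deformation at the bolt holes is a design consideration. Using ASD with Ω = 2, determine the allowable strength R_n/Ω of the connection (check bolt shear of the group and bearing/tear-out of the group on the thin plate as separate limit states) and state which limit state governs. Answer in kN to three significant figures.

Bolt shear: A_b = π·22²/4 = 380.1 mm²; R_n = 469 × 380.1 × 4 × 1 / 1000 = 713.1 kN → 713.1 / 2 = 357 kN.
Bearing (1.2 l_c t F_u ≤ 2.4 d t F_u): upper limit = 2.4·22·16·450 / 1000 = 380.2 kN.
  Edge l_c = 50 − 24/2 = 38 → r_n = 328.3 kN; interior l_c = 70 − 24 = 46 → r_n = 380.2 kN.
  R_n,bearing = 1·328.3 + 3·380.2 = 1469 kN → 1469 / 2 = 734 kN.
Bolt shear governs: 357 kN.

357 kN (bolt shear governs)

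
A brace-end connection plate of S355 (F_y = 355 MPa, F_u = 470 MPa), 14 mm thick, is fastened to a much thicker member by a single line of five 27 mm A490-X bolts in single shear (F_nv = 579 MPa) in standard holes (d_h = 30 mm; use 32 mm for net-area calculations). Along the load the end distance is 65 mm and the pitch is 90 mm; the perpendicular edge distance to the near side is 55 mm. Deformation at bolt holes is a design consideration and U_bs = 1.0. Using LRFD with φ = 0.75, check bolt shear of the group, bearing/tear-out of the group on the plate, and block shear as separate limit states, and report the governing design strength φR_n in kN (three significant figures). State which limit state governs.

Bolt shear: A_b = π·27²/4 = 572.6 mm²; R_n = 579 × 572.6 × 5 × 1 / 1000 = 1658 kN → 0.75 × 1658 = 1240 kN.
Bearing: edge l_c = 50, r_n = 394.8 kN; interior l_c = 60, r_n = 426.4 kN; R_n = 394.8 + 4·426.4 = 2100 kN → 1580 kN.
Block shear: A_gv = 5950, A_nv = 3934, A_nt = 546 mm²; R_n = min(0.6F_uA_nv, 0.6F_yA_gv) + U_bs·F_u·A_nt = 1366 kN → 1020 kN.
Block shear governs: 1020 kN.

1020 kN (block shear governs)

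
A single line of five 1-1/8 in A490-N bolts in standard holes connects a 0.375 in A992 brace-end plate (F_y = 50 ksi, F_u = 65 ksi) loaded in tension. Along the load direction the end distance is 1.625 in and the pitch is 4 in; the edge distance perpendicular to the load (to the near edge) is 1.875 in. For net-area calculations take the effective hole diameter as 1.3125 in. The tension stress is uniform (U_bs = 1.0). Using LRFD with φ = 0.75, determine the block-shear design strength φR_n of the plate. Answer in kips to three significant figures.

Shear plane L_v = 1.625 + 4·4 = 17.62 in; A_gv = 17.62 × 0.375 = 6.609 in².
A_nv = (17.62 − 4.5·1.3125) × 0.375 = 4.395 in².
A_nt = (1.875 − 0.5·1.3125) × 0.375 = 0.457 in².
0.6 F_u A_nv = 171.4 kips; 0.6 F_y A_gv = 198.3 kips → shear rupture governs the shear term.
R_n = 171.4 + 1.0 × 65 × 0.457 = 201.1 kips.
Design strength φR_n = 0.75 × 201.1 = 151 kips.

151 kips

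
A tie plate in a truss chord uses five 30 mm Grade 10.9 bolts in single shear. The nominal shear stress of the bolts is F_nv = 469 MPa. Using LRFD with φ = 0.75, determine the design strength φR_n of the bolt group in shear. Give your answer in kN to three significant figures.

A_b = π × 30² / 4 = 706.9 mm².
R_n = F_nv · A_b · n · n_s = 469 × 706.9 × 5 × 1 / 1000 = 1658 kN.
Design strength φR_n = 0.75 × 1658 = 1240 kN.

1240 kN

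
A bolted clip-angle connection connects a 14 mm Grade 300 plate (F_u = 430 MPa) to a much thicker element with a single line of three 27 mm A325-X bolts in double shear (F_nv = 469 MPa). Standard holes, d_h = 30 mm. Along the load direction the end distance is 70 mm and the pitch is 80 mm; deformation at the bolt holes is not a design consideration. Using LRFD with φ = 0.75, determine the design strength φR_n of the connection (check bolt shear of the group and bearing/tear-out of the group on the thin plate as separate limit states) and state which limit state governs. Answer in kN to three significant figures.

1040 kN (bearing governs)

Bolt shear: A_b = π·27²/4 = 572.6 mm²; R_n = 469 × 572.6 × 3 × 2 / 1000 = 1611 kN → 0.75 × 1611 = 1210 kN.
Bearing (1.5 l_c t F_u ≤ 3.0 d t F_u): upper limit = 3.0·27·14·430 / 1000 = 487.6 kN.
  Edge l_c = 70 − 30/2 = 55 → r_n = 487.6 kN; interior l_c = 80 − 30 = 50 → r_n = 451.5 kN.
  R_n,bearing = 1·487.6 + 2·451.5 = 1391 kN → 0.75 × 1391 = 1040 kN.
Bearing governs: 1040 kN.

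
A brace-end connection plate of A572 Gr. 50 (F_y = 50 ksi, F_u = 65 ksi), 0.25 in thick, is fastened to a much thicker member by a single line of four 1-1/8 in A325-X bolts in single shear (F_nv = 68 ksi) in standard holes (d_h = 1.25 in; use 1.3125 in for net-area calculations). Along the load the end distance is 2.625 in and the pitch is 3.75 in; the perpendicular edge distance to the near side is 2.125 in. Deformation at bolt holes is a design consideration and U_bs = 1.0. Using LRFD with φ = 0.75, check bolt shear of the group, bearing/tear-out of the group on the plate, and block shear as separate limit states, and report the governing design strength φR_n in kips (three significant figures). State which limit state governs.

Bolt shear: A_b = π·1.125²/4 = 0.994 in²; R_n = 68 × 0.994 × 4 × 1 = 270.4 kips → 0.75 × 270.4 = 203 kips.
Bearing: edge l_c = 2, r_n = 39 kips; interior l_c = 2.5, r_n = 43.87 kips; R_n = 39 + 3·43.87 = 170.6 kips → 128 kips.
Block shear: A_gv = 3.469, A_nv = 2.32, A_nt = 0.3672 in²; R_n = min(0.6F_uA_nv, 0.6F_yA_gv) + U_bs·F_u·A_nt = 114.4 kips → 85.8 kips.
Block shear governs: 85.8 kips.

85.8 kips (block shear governs)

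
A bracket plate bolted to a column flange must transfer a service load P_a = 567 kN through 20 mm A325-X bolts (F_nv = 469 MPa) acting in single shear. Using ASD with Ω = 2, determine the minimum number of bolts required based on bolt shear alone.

8 bolts

A_b = π·20²/4 = 314.2 mm².
Per-bolt allowable strength R_n/Ω = 469 × 314.2 × 1 / 1000 / 2 = 73.67 kN.
n ≥ 567 / 73.67 = 7.696 → use 8 bolts.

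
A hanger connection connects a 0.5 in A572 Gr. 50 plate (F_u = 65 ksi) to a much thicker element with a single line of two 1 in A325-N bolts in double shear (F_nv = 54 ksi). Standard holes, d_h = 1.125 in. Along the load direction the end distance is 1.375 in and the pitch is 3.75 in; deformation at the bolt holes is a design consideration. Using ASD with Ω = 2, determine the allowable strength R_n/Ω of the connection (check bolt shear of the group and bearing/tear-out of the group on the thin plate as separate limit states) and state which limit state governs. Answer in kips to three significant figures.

Bolt shear: A_b = π·1²/4 = 0.7854 in²; R_n = 54 × 0.7854 × 2 × 2 = 169.6 kips → 169.6 / 2 = 84.8 kips.
Bearing (1.2 l_c t F_u ≤ 2.4 d t F_u): upper limit = 2.4·1·0.5·65 = 78 kips.
  Edge l_c = 1.375 − 1.125/2 = 0.8125 → r_n = 31.69 kips; interior l_c = 3.75 − 1.125 = 2.625 → r_n = 78 kips.
  R_n,bearing = 1·31.69 + 1·78 = 109.7 kips → 109.7 / 2 = 54.8 kips.
Bearing governs: 54.8 kips.

54.8 kips (bearing governs)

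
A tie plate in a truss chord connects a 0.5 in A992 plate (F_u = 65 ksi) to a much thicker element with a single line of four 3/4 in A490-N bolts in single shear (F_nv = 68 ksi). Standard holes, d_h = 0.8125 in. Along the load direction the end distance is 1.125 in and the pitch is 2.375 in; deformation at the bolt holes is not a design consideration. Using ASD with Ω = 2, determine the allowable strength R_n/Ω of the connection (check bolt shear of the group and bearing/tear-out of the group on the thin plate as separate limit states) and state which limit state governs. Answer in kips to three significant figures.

60.1 kips (bolt shear governs)

Bolt shear: A_b = π·0.75²/4 = 0.4418 in²; R_n = 68 × 0.4418 × 4 × 1 = 120.2 kips → 120.2 / 2 = 60.1 kips.
Bearing (1.5 l_c t F_u ≤ 3.0 d t F_u): upper limit = 3.0·0.75·0.5·65 = 73.12 kips.
  Edge l_c = 1.125 − 0.8125/2 = 0.7188 → r_n = 35.04 kips; interior l_c = 2.375 − 0.8125 = 1.562 → r_n = 73.12 kips.
  R_n,bearing = 1·35.04 + 3·73.12 = 254.4 kips → 254.4 / 2 = 127 kips.
Bolt shear governs: 60.1 kips.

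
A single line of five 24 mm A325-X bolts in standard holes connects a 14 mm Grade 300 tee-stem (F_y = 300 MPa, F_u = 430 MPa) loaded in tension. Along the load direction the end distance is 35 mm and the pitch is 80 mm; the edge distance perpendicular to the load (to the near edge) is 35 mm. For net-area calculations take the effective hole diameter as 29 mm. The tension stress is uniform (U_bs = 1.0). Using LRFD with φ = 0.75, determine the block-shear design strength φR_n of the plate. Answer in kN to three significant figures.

701 kN

Shear plane L_v = 35 + 4·80 = 355 mm; A_gv = 355 × 14 = 4970 mm².
A_nv = (355 − 4.5·29) × 14 = 3143 mm².
A_nt = (35 − 0.5·29) × 14 = 287 mm².
0.6 F_u A_nv = 810.9 kN; 0.6 F_y A_gv = 894.6 kN → shear rupture governs the shear term.
R_n = 810.9 + 1.0 × 430 × 287 / 1000 = 934.3 kN.
Design strength φR_n = 0.75 × 934.3 = 701 kN.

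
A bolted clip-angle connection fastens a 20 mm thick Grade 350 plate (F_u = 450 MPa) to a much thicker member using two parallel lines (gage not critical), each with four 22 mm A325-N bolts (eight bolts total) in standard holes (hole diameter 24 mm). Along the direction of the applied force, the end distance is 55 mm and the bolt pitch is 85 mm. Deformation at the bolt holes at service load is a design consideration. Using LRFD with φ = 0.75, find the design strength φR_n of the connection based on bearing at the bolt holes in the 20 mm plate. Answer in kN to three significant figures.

Per bolt r_n = 1.2 l_c t F_u ≤ 2.4 d t F_u; upper limit = 2.4 × 22 × 20 × 450 / 1000 = 475.2 kN.
Edge bolt: l_c = 55 − 24/2 = 43 mm → 1.2 × 43 × 20 × 450 / 1000 = 464.4 → r_n = 464.4 kN.
Interior bolts: l_c = 85 − 24 = 61 mm → 1.2 × 61 × 20 × 450 / 1000 = 658.8 → r_n = 475.2 kN.
R_n = 2 × 464.4 + 6 × 475.2 = 3780 kN.
Design strength φR_n = 0.75 × 3780 = 2840 kN.

2840 kN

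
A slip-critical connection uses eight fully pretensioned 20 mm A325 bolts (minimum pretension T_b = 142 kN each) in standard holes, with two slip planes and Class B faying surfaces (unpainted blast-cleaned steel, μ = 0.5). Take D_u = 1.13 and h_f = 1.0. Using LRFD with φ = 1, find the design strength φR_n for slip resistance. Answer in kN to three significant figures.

1280 kN

R_n = μ · D_u · h_f · T_b · n_s · n_b = 0.5 × 1.13 × 1.0 × 142 × 2 × 8 = 1284 kN.
Design strength φR_n = 1 × 1284 = 1280 kN.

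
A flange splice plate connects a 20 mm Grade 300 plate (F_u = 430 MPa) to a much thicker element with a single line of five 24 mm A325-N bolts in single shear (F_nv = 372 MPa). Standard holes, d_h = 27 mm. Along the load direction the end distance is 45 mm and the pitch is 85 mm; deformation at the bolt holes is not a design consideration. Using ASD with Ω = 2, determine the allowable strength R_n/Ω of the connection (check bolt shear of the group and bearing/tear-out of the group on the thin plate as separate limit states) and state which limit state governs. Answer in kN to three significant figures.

Bolt shear: A_b = π·24²/4 = 452.4 mm²; R_n = 372 × 452.4 × 5 × 1 / 1000 = 841.4 kN → 841.4 / 2 = 421 kN.
Bearing (1.5 l_c t F_u ≤ 3.0 d t F_u): upper limit = 3.0·24·20·430 / 1000 = 619.2 kN.
  Edge l_c = 45 − 27/2 = 31.5 → r_n = 406.4 kN; interior l_c = 85 − 27 = 58 → r_n = 619.2 kN.
  R_n,bearing = 1·406.4 + 4·619.2 = 2883 kN → 2883 / 2 = 1440 kN.
Bolt shear governs: 421 kN.

421 kN (bolt shear governs)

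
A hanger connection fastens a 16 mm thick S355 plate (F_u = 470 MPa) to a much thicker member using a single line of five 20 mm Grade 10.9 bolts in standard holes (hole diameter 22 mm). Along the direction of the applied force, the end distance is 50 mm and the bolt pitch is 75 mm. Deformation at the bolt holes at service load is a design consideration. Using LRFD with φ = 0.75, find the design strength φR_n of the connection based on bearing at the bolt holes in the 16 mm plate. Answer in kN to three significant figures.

1350 kN

Per bolt r_n = 1.2 l_c t F_u ≤ 2.4 d t F_u; upper limit = 2.4 × 20 × 16 × 470 / 1000 = 361 kN.
Edge bolt: l_c = 50 − 22/2 = 39 mm → 1.2 × 39 × 16 × 470 / 1000 = 351.9 → r_n = 351.9 kN.
Interior bolts: l_c = 75 − 22 = 53 mm → 1.2 × 53 × 16 × 470 / 1000 = 478.3 → r_n = 361 kN.
R_n = 1 × 351.9 + 4 × 361 = 1796 kN.
Design strength φR_n = 0.75 × 1796 = 1350 kN.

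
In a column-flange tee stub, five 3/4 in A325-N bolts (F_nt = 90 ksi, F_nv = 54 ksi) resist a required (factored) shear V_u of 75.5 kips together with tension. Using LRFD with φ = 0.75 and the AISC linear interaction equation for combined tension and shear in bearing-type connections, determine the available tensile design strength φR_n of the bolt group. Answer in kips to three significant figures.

A_b = π·0.75²/4 = 0.4418 in²; f_rv = 75.5 / (5 × 0.4418) = 34.18 ksi.
F'_nt = 1.3 F_nt − (F_nt / φF_nv) f_rv = 1.3·90 − (90/(0.75·54))·34.18 = 41.05 ksi, capped at F_nt → F'_nt = 41.05 ksi.
R_n = F'_nt · A_b · n = 41.05 × 0.4418 × 5 = 90.67 kips.
Design strength φR_n = 0.75 × 90.67 = 68 kips.

68 kips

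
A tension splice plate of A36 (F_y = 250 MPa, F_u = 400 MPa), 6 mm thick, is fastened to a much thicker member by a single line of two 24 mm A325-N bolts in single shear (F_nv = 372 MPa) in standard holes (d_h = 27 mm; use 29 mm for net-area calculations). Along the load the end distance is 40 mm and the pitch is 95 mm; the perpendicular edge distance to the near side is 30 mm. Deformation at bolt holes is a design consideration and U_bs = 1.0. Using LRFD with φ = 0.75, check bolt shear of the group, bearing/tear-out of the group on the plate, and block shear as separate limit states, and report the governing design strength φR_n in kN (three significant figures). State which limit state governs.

119 kN (block shear governs)

Bolt shear: A_b = π·24²/4 = 452.4 mm²; R_n = 372 × 452.4 × 2 × 1 / 1000 = 336.6 kN → 0.75 × 336.6 = 252 kN.
Bearing: edge l_c = 26.5, r_n = 76.32 kN; interior l_c = 68, r_n = 138.2 kN; R_n = 76.32 + 1·138.2 = 214.6 kN → 161 kN.
Block shear: A_gv = 810, A_nv = 549, A_nt = 93 mm²; R_n = min(0.6F_uA_nv, 0.6F_yA_gv) + U_bs·F_u·A_nt = 158.7 kN → 119 kN.
Block shear governs: 119 kN.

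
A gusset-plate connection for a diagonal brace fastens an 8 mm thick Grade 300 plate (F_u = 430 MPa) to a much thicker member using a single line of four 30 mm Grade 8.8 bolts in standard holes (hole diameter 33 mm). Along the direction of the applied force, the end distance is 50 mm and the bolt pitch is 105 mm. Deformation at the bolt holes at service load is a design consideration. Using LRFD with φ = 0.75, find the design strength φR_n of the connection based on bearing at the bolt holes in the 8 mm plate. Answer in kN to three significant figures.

Per bolt r_n = 1.2 l_c t F_u ≤ 2.4 d t F_u; upper limit = 2.4 × 30 × 8 × 430 / 1000 = 247.7 kN.
Edge bolt: l_c = 50 − 33/2 = 33.5 mm → 1.2 × 33.5 × 8 × 430 / 1000 = 138.3 → r_n = 138.3 kN.
Interior bolts: l_c = 105 − 33 = 72 mm → 1.2 × 72 × 8 × 430 / 1000 = 297.2 → r_n = 247.7 kN.
R_n = 1 × 138.3 + 3 × 247.7 = 881.3 kN.
Design strength φR_n = 0.75 × 881.3 = 661 kN.

661 kN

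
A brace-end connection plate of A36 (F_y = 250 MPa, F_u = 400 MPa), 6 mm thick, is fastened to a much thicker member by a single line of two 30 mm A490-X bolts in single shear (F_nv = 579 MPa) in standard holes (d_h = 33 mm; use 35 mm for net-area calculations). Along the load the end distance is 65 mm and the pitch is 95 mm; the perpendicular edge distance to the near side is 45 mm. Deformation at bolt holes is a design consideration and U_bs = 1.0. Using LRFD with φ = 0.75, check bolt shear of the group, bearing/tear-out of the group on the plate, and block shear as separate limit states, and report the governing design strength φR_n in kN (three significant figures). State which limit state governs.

158 kN (block shear governs)

Bolt shear: A_b = π·30²/4 = 706.9 mm²; R_n = 579 × 706.9 × 2 × 1 / 1000 = 818.5 kN → 0.75 × 818.5 = 614 kN.
Bearing: edge l_c = 48.5, r_n = 139.7 kN; interior l_c = 62, r_n = 172.8 kN; R_n = 139.7 + 1·172.8 = 312.5 kN → 234 kN.
Block shear: A_gv = 960, A_nv = 645, A_nt = 165 mm²; R_n = min(0.6F_uA_nv, 0.6F_yA_gv) + U_bs·F_u·A_nt = 210 kN → 158 kN.
Block shear governs: 158 kN.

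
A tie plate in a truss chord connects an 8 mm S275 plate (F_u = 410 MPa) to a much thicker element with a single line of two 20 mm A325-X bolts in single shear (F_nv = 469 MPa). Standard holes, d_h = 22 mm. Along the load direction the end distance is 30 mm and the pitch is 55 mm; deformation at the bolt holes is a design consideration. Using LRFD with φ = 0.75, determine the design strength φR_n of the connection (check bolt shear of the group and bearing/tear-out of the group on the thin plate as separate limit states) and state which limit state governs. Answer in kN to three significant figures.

154 kN (bearing governs)

Bolt shear: A_b = π·20²/4 = 314.2 mm²; R_n = 469 × 314.2 × 2 × 1 / 1000 = 294.7 kN → 0.75 × 294.7 = 221 kN.
Bearing (1.2 l_c t F_u ≤ 2.4 d t F_u): upper limit = 2.4·20·8·410 / 1000 = 157.4 kN.
  Edge l_c = 30 − 22/2 = 19 → r_n = 74.78 kN; interior l_c = 55 − 22 = 33 → r_n = 129.9 kN.
  R_n,bearing = 1·74.78 + 1·129.9 = 204.7 kN → 0.75 × 204.7 = 154 kN.
Bearing governs: 154 kN.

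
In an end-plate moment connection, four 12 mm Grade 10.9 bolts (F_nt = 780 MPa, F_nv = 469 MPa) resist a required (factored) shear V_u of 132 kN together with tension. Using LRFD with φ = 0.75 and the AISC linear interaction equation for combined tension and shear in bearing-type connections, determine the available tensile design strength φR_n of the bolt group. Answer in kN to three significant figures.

125 kN

A_b = π·12²/4 = 113.1 mm²; f_rv = 132 × 1000 / (4 × 113.1) = 291.8 MPa.
F'_nt = 1.3 F_nt − (F_nt / φF_nv) f_rv = 1.3·780 − (780/(0.75·469))·291.8 = 367 MPa, capped at F_nt → F'_nt = 367 MPa.
R_n = F'_nt · A_b · n = 367 × 113.1 × 4 / 1000 = 166 kN.
Design strength φR_n = 0.75 × 166 = 125 kN.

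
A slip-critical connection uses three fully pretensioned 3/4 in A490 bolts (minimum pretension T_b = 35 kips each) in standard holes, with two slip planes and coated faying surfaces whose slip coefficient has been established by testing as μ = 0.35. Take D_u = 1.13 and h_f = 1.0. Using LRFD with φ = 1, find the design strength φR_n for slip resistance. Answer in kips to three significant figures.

83.1 kips

R_n = μ · D_u · h_f · T_b · n_s · n_b = 0.35 × 1.13 × 1.0 × 35 × 2 × 3 = 83.05 kips.
Design strength φR_n = 1 × 83.05 = 83.1 kips.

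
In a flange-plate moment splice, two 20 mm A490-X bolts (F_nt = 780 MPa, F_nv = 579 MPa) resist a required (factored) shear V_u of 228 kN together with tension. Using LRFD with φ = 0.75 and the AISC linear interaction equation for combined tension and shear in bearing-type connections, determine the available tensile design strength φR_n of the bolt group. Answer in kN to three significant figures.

171 kN

A_b = π·20²/4 = 314.2 mm²; f_rv = 228 × 1000 / (2 × 314.2) = 362.9 MPa.
F'_nt = 1.3 F_nt − (F_nt / φF_nv) f_rv = 1.3·780 − (780/(0.75·579))·362.9 = 362.2 MPa, capped at F_nt → F'_nt = 362.2 MPa.
R_n = F'_nt · A_b · n = 362.2 × 314.2 × 2 / 1000 = 227.6 kN.
Design strength φR_n = 0.75 × 227.6 = 171 kN.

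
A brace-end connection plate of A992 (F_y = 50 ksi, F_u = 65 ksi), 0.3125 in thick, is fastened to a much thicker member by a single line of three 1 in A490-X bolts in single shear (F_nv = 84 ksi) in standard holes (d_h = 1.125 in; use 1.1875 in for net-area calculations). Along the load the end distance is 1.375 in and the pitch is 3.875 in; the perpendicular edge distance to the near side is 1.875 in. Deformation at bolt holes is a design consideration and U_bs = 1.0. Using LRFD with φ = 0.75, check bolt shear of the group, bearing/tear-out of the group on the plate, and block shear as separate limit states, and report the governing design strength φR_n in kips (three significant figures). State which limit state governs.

Bolt shear: A_b = π·1²/4 = 0.7854 in²; R_n = 84 × 0.7854 × 3 × 1 = 197.9 kips → 0.75 × 197.9 = 148 kips.
Bearing: edge l_c = 0.8125, r_n = 19.8 kips; interior l_c = 2.75, r_n = 48.75 kips; R_n = 19.8 + 2·48.75 = 117.3 kips → 88 kips.
Block shear: A_gv = 2.852, A_nv = 1.924, A_nt = 0.4004 in²; R_n = min(0.6F_uA_nv, 0.6F_yA_gv) + U_bs·F_u·A_nt = 101.1 kips → 75.8 kips.
Block shear governs: 75.8 kips.

75.8 kips (block shear governs)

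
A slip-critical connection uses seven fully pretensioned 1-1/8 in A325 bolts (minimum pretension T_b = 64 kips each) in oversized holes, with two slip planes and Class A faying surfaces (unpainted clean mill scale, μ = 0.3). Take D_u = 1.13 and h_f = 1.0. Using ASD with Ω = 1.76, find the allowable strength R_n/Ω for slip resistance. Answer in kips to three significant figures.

R_n = μ · D_u · h_f · T_b · n_s · n_b = 0.3 × 1.13 × 1.0 × 64 × 2 × 7 = 303.7 kips.
Allowable strength R_n/Ω = 303.7 / 1.76 = 173 kips.

173 kips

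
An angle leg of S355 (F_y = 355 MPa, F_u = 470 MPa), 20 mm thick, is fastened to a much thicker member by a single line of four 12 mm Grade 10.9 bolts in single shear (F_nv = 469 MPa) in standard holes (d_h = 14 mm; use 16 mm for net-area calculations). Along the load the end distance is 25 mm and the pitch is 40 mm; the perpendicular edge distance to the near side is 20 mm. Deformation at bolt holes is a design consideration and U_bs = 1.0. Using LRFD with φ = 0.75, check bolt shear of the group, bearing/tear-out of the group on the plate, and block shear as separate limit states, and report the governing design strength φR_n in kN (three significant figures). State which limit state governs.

159 kN (bolt shear governs)

Bolt shear: A_b = π·12²/4 = 113.1 mm²; R_n = 469 × 113.1 × 4 × 1 / 1000 = 212.2 kN → 0.75 × 212.2 = 159 kN.
Bearing: edge l_c = 18, r_n = 203 kN; interior l_c = 26, r_n = 270.7 kN; R_n = 203 + 3·270.7 = 1015 kN → 761 kN.
Block shear: A_gv = 2900, A_nv = 1780, A_nt = 240 mm²; R_n = min(0.6F_uA_nv, 0.6F_yA_gv) + U_bs·F_u·A_nt = 614.8 kN → 461 kN.
Bolt shear governs: 159 kN.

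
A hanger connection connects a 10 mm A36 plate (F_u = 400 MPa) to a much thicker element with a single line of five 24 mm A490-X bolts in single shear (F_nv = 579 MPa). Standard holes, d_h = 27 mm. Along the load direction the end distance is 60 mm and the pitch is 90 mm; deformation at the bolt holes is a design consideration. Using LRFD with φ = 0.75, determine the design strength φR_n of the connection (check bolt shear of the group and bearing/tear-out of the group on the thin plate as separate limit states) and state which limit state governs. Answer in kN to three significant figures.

859 kN (bearing governs)

Bolt shear: A_b = π·24²/4 = 452.4 mm²; R_n = 579 × 452.4 × 5 × 1 / 1000 = 1310 kN → 0.75 × 1310 = 982 kN.
Bearing (1.2 l_c t F_u ≤ 2.4 d t F_u): upper limit = 2.4·24·10·400 / 1000 = 230.4 kN.
  Edge l_c = 60 − 27/2 = 46.5 → r_n = 223.2 kN; interior l_c = 90 − 27 = 63 → r_n = 230.4 kN.
  R_n,bearing = 1·223.2 + 4·230.4 = 1145 kN → 0.75 × 1145 = 859 kN.
Bearing governs: 859 kN.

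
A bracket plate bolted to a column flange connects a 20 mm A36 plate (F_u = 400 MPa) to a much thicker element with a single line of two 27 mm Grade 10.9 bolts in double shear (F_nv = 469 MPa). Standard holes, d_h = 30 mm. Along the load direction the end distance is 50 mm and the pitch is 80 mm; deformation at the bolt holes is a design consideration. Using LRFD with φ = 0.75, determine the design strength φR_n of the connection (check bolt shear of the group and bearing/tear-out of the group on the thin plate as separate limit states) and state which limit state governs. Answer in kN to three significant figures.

Bolt shear: A_b = π·27²/4 = 572.6 mm²; R_n = 469 × 572.6 × 2 × 2 / 1000 = 1074 kN → 0.75 × 1074 = 806 kN.
Bearing (1.2 l_c t F_u ≤ 2.4 d t F_u): upper limit = 2.4·27·20·400 / 1000 = 518.4 kN.
  Edge l_c = 50 − 30/2 = 35 → r_n = 336 kN; interior l_c = 80 − 30 = 50 → r_n = 480 kN.
  R_n,bearing = 1·336 + 1·480 = 816 kN → 0.75 × 816 = 612 kN.
Bearing governs: 612 kN.

612 kN (bearing governs)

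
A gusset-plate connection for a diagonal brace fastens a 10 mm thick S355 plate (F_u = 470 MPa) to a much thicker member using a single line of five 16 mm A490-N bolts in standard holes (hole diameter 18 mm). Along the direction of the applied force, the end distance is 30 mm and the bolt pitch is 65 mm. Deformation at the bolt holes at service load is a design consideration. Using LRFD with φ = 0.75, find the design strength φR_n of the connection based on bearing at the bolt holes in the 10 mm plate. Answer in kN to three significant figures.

630 kN

Per bolt r_n = 1.2 l_c t F_u ≤ 2.4 d t F_u; upper limit = 2.4 × 16 × 10 × 470 / 1000 = 180.5 kN.
Edge bolt: l_c = 30 − 18/2 = 21 mm → 1.2 × 21 × 10 × 470 / 1000 = 118.4 → r_n = 118.4 kN.
Interior bolts: l_c = 65 − 18 = 47 mm → 1.2 × 47 × 10 × 470 / 1000 = 265.1 → r_n = 180.5 kN.
R_n = 1 × 118.4 + 4 × 180.5 = 840.4 kN.
Design strength φR_n = 0.75 × 840.4 = 630 kN.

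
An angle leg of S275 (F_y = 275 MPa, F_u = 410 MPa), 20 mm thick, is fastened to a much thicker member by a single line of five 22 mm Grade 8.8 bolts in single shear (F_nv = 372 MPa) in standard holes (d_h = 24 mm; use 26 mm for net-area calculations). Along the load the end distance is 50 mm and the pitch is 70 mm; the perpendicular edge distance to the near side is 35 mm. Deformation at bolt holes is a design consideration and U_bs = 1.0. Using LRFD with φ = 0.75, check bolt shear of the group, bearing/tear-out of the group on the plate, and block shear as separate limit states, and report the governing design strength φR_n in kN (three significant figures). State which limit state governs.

Bolt shear: A_b = π·22²/4 = 380.1 mm²; R_n = 372 × 380.1 × 5 × 1 / 1000 = 707 kN → 0.75 × 707 = 530 kN.
Bearing: edge l_c = 38, r_n = 373.9 kN; interior l_c = 46, r_n = 433 kN; R_n = 373.9 + 4·433 = 2106 kN → 1580 kN.
Block shear: A_gv = 6600, A_nv = 4260, A_nt = 440 mm²; R_n = min(0.6F_uA_nv, 0.6F_yA_gv) + U_bs·F_u·A_nt = 1228 kN → 921 kN.
Bolt shear governs: 530 kN.

530 kN (bolt shear governs)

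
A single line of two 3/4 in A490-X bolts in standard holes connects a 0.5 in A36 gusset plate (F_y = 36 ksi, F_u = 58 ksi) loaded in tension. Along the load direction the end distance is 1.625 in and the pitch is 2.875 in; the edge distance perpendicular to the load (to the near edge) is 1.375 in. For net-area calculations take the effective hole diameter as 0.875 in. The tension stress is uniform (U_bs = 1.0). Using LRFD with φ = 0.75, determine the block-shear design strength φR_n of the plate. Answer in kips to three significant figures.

56.8 kips

Shear plane L_v = 1.625 + 1·2.875 = 4.5 in; A_gv = 4.5 × 0.5 = 2.25 in².
A_nv = (4.5 − 1.5·0.875) × 0.5 = 1.594 in².
A_nt = (1.375 − 0.5·0.875) × 0.5 = 0.4688 in².
0.6 F_u A_nv = 55.46 kips; 0.6 F_y A_gv = 48.6 kips → shear yielding governs the shear term.
R_n = 48.6 + 1.0 × 58 × 0.4688 = 75.79 kips.
Design strength φR_n = 0.75 × 75.79 = 56.8 kips.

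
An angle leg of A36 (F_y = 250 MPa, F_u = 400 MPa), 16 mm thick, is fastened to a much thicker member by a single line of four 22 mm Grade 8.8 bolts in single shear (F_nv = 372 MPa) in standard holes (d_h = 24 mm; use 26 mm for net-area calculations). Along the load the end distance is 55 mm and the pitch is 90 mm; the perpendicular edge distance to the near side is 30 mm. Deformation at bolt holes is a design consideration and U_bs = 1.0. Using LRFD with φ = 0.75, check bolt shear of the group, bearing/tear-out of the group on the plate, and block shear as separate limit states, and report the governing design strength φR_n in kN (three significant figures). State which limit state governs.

Bolt shear: A_b = π·22²/4 = 380.1 mm²; R_n = 372 × 380.1 × 4 × 1 / 1000 = 565.6 kN → 0.75 × 565.6 = 424 kN.
Bearing: edge l_c = 43, r_n = 330.2 kN; interior l_c = 66, r_n = 337.9 kN; R_n = 330.2 + 3·337.9 = 1344 kN → 1010 kN.
Block shear: A_gv = 5200, A_nv = 3744, A_nt = 272 mm²; R_n = min(0.6F_uA_nv, 0.6F_yA_gv) + U_bs·F_u·A_nt = 888.8 kN → 667 kN.
Bolt shear governs: 424 kN.

424 kN (bolt shear governs)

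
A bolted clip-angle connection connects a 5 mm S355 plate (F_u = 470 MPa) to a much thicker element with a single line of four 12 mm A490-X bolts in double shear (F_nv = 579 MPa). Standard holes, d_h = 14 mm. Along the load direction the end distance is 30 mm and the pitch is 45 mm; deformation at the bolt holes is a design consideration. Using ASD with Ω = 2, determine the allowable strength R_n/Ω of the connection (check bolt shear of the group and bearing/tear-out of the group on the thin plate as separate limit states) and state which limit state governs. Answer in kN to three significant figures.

Bolt shear: A_b = π·12²/4 = 113.1 mm²; R_n = 579 × 113.1 × 4 × 2 / 1000 = 523.9 kN → 523.9 / 2 = 262 kN.
Bearing (1.2 l_c t F_u ≤ 2.4 d t F_u): upper limit = 2.4·12·5·470 / 1000 = 67.68 kN.
  Edge l_c = 30 − 14/2 = 23 → r_n = 64.86 kN; interior l_c = 45 − 14 = 31 → r_n = 67.68 kN.
  R_n,bearing = 1·64.86 + 3·67.68 = 267.9 kN → 267.9 / 2 = 134 kN.
Bearing governs: 134 kN.

134 kN (bearing governs)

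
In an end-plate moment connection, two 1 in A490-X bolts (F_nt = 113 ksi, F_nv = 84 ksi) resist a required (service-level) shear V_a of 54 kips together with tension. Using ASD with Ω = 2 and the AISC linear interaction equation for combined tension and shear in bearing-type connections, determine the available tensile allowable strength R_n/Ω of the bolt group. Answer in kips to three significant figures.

A_b = π·1²/4 = 0.7854 in²; f_rv = 54 / (2 × 0.7854) = 34.38 ksi.
F'_nt = 1.3 F_nt − (Ω F_nt / F_nv) f_rv = 1.3·113 − (2·113/84)·34.38 = 54.41 ksi, capped at F_nt → F'_nt = 54.41 ksi.
R_n = F'_nt · A_b · n = 54.41 × 0.7854 × 2 = 85.46 kips.
Allowable strength R_n/Ω = 85.46 / 2 = 42.7 kips.

42.7 kips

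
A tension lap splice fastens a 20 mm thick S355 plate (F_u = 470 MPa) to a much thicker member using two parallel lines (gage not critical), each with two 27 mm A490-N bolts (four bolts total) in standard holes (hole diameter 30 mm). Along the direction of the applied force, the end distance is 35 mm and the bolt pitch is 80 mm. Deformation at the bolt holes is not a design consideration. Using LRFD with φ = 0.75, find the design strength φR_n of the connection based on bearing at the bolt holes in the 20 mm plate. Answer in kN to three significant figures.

Per bolt r_n = 1.5 l_c t F_u ≤ 3.0 d t F_u; upper limit = 3.0 × 27 × 20 × 470 / 1000 = 761.4 kN.
Edge bolt: l_c = 35 − 30/2 = 20 mm → 1.5 × 20 × 20 × 470 / 1000 = 282 → r_n = 282 kN.
Interior bolts: l_c = 80 − 30 = 50 mm → 1.5 × 50 × 20 × 470 / 1000 = 705 → r_n = 705 kN.
R_n = 2 × 282 + 2 × 705 = 1974 kN.
Design strength φR_n = 0.75 × 1974 = 1480 kN.

1480 kN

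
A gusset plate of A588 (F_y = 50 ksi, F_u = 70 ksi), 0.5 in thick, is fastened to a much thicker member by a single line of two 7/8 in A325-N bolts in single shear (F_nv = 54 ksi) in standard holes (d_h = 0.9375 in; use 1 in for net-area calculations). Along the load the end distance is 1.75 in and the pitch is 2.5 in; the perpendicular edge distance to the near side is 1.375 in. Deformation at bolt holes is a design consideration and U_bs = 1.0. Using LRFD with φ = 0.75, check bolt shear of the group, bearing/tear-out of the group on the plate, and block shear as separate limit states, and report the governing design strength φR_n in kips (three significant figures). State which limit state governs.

48.7 kips (bolt shear governs)

Bolt shear: A_b = π·0.875²/4 = 0.6013 in²; R_n = 54 × 0.6013 × 2 × 1 = 64.94 kips → 0.75 × 64.94 = 48.7 kips.
Bearing: edge l_c = 1.281, r_n = 53.81 kips; interior l_c = 1.562, r_n = 65.62 kips; R_n = 53.81 + 1·65.62 = 119.4 kips → 89.6 kips.
Block shear: A_gv = 2.125, A_nv = 1.375, A_nt = 0.4375 in²; R_n = min(0.6F_uA_nv, 0.6F_yA_gv) + U_bs·F_u·A_nt = 88.38 kips → 66.3 kips.
Bolt shear governs: 48.7 kips.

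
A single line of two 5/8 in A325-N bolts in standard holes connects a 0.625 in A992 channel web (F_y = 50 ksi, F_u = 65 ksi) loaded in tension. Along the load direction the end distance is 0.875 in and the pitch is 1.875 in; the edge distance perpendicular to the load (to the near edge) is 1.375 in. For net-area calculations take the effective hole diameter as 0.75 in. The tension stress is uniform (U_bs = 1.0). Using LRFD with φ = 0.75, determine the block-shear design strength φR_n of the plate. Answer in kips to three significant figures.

Shear plane L_v = 0.875 + 1·1.875 = 2.75 in; A_gv = 2.75 × 0.625 = 1.719 in².
A_nv = (2.75 − 1.5·0.75) × 0.625 = 1.016 in².
A_nt = (1.375 − 0.5·0.75) × 0.625 = 0.625 in².
0.6 F_u A_nv = 39.61 kips; 0.6 F_y A_gv = 51.56 kips → shear rupture governs the shear term.
R_n = 39.61 + 1.0 × 65 × 0.625 = 80.23 kips.
Design strength φR_n = 0.75 × 80.23 = 60.2 kips.

60.2 kips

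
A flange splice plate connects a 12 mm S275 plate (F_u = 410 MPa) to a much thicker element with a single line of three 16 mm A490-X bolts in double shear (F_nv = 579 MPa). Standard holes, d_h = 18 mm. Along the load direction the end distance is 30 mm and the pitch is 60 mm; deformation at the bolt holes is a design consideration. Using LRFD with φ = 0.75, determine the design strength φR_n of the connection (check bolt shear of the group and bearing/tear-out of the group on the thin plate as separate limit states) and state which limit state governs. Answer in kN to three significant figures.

Bolt shear: A_b = π·16²/4 = 201.1 mm²; R_n = 579 × 201.1 × 3 × 2 / 1000 = 698.5 kN → 0.75 × 698.5 = 524 kN.
Bearing (1.2 l_c t F_u ≤ 2.4 d t F_u): upper limit = 2.4·16·12·410 / 1000 = 188.9 kN.
  Edge l_c = 30 − 18/2 = 21 → r_n = 124 kN; interior l_c = 60 − 18 = 42 → r_n = 188.9 kN.
  R_n,bearing = 1·124 + 2·188.9 = 501.8 kN → 0.75 × 501.8 = 376 kN.
Bearing governs: 376 kN.

376 kN (bearing governs)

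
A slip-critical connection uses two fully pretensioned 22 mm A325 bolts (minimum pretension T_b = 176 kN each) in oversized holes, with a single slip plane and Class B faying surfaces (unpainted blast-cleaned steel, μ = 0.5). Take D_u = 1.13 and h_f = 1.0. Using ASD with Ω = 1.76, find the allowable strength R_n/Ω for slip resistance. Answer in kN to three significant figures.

113 kN

R_n = μ · D_u · h_f · T_b · n_s · n_b = 0.5 × 1.13 × 1.0 × 176 × 1 × 2 = 198.9 kN.
Allowable strength R_n/Ω = 198.9 / 1.76 = 113 kN.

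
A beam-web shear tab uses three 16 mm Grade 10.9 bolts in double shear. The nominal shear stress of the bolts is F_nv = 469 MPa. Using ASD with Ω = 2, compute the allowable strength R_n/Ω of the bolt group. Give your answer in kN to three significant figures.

283 kN

A_b = π × 16² / 4 = 201.1 mm².
R_n = F_nv · A_b · n · n_s = 469 × 201.1 × 3 × 2 / 1000 = 565.8 kN.
Allowable strength R_n/Ω = 565.8 / 2 = 283 kN.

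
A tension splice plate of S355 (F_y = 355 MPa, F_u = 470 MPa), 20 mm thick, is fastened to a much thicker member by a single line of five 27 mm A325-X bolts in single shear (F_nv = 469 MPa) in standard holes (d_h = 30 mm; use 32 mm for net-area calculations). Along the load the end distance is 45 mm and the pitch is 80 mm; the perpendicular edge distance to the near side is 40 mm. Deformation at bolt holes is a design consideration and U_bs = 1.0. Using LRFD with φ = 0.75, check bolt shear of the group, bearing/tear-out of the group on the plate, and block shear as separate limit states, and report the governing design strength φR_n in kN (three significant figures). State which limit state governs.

Bolt shear: A_b = π·27²/4 = 572.6 mm²; R_n = 469 × 572.6 × 5 × 1 / 1000 = 1343 kN → 0.75 × 1343 = 1010 kN.
Bearing: edge l_c = 30, r_n = 338.4 kN; interior l_c = 50, r_n = 564 kN; R_n = 338.4 + 4·564 = 2594 kN → 1950 kN.
Block shear: A_gv = 7300, A_nv = 4420, A_nt = 480 mm²; R_n = min(0.6F_uA_nv, 0.6F_yA_gv) + U_bs·F_u·A_nt = 1472 kN → 1100 kN.
Bolt shear governs: 1010 kN.

1010 kN (bolt shear governs)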